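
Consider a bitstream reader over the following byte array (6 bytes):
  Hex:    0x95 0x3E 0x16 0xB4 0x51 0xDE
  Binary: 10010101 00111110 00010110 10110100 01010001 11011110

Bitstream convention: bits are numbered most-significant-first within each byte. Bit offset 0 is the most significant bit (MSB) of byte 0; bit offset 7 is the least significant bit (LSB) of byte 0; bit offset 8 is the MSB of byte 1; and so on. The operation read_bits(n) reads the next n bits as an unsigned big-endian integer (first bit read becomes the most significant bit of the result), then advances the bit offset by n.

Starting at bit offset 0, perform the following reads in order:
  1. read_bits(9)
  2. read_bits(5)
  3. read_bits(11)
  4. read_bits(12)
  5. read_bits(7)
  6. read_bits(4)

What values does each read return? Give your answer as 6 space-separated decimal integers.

Read 1: bits[0:9] width=9 -> value=298 (bin 100101010); offset now 9 = byte 1 bit 1; 39 bits remain
Read 2: bits[9:14] width=5 -> value=15 (bin 01111); offset now 14 = byte 1 bit 6; 34 bits remain
Read 3: bits[14:25] width=11 -> value=1069 (bin 10000101101); offset now 25 = byte 3 bit 1; 23 bits remain
Read 4: bits[25:37] width=12 -> value=1674 (bin 011010001010); offset now 37 = byte 4 bit 5; 11 bits remain
Read 5: bits[37:44] width=7 -> value=29 (bin 0011101); offset now 44 = byte 5 bit 4; 4 bits remain
Read 6: bits[44:48] width=4 -> value=14 (bin 1110); offset now 48 = byte 6 bit 0; 0 bits remain

Answer: 298 15 1069 1674 29 14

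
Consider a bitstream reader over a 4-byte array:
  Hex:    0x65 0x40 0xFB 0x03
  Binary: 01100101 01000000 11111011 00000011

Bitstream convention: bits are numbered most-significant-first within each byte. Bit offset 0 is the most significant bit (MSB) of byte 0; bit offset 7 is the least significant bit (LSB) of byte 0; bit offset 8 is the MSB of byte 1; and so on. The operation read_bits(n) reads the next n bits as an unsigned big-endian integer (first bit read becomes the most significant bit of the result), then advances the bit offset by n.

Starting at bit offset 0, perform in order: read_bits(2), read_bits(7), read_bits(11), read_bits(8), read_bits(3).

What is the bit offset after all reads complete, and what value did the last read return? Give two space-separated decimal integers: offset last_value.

Read 1: bits[0:2] width=2 -> value=1 (bin 01); offset now 2 = byte 0 bit 2; 30 bits remain
Read 2: bits[2:9] width=7 -> value=74 (bin 1001010); offset now 9 = byte 1 bit 1; 23 bits remain
Read 3: bits[9:20] width=11 -> value=1039 (bin 10000001111); offset now 20 = byte 2 bit 4; 12 bits remain
Read 4: bits[20:28] width=8 -> value=176 (bin 10110000); offset now 28 = byte 3 bit 4; 4 bits remain
Read 5: bits[28:31] width=3 -> value=1 (bin 001); offset now 31 = byte 3 bit 7; 1 bits remain

Answer: 31 1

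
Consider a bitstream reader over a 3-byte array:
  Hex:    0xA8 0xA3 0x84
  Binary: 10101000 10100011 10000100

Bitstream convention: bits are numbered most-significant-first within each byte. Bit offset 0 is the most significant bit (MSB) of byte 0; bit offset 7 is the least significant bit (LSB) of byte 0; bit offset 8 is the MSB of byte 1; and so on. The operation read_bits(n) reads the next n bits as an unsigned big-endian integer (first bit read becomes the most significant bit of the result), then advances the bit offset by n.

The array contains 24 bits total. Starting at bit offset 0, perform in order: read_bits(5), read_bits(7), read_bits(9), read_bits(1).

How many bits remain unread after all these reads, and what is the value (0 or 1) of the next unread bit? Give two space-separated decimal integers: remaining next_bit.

Answer: 2 0

Derivation:
Read 1: bits[0:5] width=5 -> value=21 (bin 10101); offset now 5 = byte 0 bit 5; 19 bits remain
Read 2: bits[5:12] width=7 -> value=10 (bin 0001010); offset now 12 = byte 1 bit 4; 12 bits remain
Read 3: bits[12:21] width=9 -> value=112 (bin 001110000); offset now 21 = byte 2 bit 5; 3 bits remain
Read 4: bits[21:22] width=1 -> value=1 (bin 1); offset now 22 = byte 2 bit 6; 2 bits remain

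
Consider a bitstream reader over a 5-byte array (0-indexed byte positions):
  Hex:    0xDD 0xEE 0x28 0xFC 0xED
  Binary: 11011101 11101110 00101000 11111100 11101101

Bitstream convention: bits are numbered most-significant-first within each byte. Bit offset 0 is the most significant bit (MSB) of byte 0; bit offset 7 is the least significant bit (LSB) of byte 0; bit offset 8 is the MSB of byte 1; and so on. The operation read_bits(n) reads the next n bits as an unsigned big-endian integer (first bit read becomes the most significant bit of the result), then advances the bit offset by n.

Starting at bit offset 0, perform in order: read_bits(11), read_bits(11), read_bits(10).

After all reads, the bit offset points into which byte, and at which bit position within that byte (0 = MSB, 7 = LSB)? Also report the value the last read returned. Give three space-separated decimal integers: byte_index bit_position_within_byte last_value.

Read 1: bits[0:11] width=11 -> value=1775 (bin 11011101111); offset now 11 = byte 1 bit 3; 29 bits remain
Read 2: bits[11:22] width=11 -> value=906 (bin 01110001010); offset now 22 = byte 2 bit 6; 18 bits remain
Read 3: bits[22:32] width=10 -> value=252 (bin 0011111100); offset now 32 = byte 4 bit 0; 8 bits remain

Answer: 4 0 252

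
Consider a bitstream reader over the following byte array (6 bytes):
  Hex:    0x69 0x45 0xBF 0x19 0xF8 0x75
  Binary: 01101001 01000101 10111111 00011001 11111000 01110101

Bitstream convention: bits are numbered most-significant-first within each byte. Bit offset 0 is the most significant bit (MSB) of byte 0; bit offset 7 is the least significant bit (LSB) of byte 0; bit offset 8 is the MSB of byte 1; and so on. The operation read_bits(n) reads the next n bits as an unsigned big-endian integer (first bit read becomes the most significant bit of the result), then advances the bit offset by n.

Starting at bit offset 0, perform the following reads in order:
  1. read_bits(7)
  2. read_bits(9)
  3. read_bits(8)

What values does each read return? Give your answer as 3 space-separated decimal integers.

Read 1: bits[0:7] width=7 -> value=52 (bin 0110100); offset now 7 = byte 0 bit 7; 41 bits remain
Read 2: bits[7:16] width=9 -> value=325 (bin 101000101); offset now 16 = byte 2 bit 0; 32 bits remain
Read 3: bits[16:24] width=8 -> value=191 (bin 10111111); offset now 24 = byte 3 bit 0; 24 bits remain

Answer: 52 325 191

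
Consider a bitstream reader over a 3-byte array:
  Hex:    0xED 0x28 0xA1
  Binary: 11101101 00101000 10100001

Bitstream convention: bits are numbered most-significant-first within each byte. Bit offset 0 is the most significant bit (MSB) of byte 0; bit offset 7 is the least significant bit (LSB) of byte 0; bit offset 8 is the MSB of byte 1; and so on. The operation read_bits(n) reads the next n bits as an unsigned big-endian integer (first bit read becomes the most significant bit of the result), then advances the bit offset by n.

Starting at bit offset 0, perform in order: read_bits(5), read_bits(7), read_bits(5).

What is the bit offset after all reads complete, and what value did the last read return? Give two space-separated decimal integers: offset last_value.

Read 1: bits[0:5] width=5 -> value=29 (bin 11101); offset now 5 = byte 0 bit 5; 19 bits remain
Read 2: bits[5:12] width=7 -> value=82 (bin 1010010); offset now 12 = byte 1 bit 4; 12 bits remain
Read 3: bits[12:17] width=5 -> value=17 (bin 10001); offset now 17 = byte 2 bit 1; 7 bits remain

Answer: 17 17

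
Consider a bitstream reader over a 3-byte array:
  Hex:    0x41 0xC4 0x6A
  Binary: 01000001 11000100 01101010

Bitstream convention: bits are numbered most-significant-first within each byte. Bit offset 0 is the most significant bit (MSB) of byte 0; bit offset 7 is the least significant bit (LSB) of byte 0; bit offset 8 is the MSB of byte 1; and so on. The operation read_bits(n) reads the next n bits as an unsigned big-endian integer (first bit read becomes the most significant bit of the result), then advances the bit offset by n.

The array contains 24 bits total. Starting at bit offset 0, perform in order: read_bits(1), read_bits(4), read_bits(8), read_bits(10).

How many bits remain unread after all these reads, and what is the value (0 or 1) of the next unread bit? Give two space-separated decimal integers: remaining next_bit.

Answer: 1 0

Derivation:
Read 1: bits[0:1] width=1 -> value=0 (bin 0); offset now 1 = byte 0 bit 1; 23 bits remain
Read 2: bits[1:5] width=4 -> value=8 (bin 1000); offset now 5 = byte 0 bit 5; 19 bits remain
Read 3: bits[5:13] width=8 -> value=56 (bin 00111000); offset now 13 = byte 1 bit 5; 11 bits remain
Read 4: bits[13:23] width=10 -> value=565 (bin 1000110101); offset now 23 = byte 2 bit 7; 1 bits remain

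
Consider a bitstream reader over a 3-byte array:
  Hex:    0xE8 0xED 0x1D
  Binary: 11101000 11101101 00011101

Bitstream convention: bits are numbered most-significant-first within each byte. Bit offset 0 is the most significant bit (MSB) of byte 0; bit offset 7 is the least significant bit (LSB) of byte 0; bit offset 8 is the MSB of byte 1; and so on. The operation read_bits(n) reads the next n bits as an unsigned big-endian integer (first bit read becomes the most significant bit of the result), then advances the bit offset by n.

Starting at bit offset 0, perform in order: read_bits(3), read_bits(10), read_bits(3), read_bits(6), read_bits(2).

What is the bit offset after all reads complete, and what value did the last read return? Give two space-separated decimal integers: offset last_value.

Answer: 24 1

Derivation:
Read 1: bits[0:3] width=3 -> value=7 (bin 111); offset now 3 = byte 0 bit 3; 21 bits remain
Read 2: bits[3:13] width=10 -> value=285 (bin 0100011101); offset now 13 = byte 1 bit 5; 11 bits remain
Read 3: bits[13:16] width=3 -> value=5 (bin 101); offset now 16 = byte 2 bit 0; 8 bits remain
Read 4: bits[16:22] width=6 -> value=7 (bin 000111); offset now 22 = byte 2 bit 6; 2 bits remain
Read 5: bits[22:24] width=2 -> value=1 (bin 01); offset now 24 = byte 3 bit 0; 0 bits remain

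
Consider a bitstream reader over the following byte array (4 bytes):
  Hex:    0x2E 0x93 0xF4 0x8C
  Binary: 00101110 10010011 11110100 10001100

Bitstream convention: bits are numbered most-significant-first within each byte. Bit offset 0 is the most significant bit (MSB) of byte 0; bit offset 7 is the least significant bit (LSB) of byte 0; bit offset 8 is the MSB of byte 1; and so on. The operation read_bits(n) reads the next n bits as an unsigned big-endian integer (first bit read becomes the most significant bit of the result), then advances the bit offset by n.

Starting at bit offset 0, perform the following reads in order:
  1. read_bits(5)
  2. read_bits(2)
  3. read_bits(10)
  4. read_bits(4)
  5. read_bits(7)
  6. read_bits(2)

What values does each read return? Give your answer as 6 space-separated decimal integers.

Answer: 5 3 295 14 72 3

Derivation:
Read 1: bits[0:5] width=5 -> value=5 (bin 00101); offset now 5 = byte 0 bit 5; 27 bits remain
Read 2: bits[5:7] width=2 -> value=3 (bin 11); offset now 7 = byte 0 bit 7; 25 bits remain
Read 3: bits[7:17] width=10 -> value=295 (bin 0100100111); offset now 17 = byte 2 bit 1; 15 bits remain
Read 4: bits[17:21] width=4 -> value=14 (bin 1110); offset now 21 = byte 2 bit 5; 11 bits remain
Read 5: bits[21:28] width=7 -> value=72 (bin 1001000); offset now 28 = byte 3 bit 4; 4 bits remain
Read 6: bits[28:30] width=2 -> value=3 (bin 11); offset now 30 = byte 3 bit 6; 2 bits remain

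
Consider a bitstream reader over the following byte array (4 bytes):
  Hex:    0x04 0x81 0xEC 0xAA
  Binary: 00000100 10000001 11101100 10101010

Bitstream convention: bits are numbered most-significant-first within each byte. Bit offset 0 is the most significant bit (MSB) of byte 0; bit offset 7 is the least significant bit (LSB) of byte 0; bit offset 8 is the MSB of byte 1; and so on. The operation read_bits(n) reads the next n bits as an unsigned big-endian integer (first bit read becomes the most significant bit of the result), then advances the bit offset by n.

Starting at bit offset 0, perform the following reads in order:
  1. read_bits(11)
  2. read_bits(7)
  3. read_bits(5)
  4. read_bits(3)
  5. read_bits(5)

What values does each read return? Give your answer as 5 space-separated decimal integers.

Read 1: bits[0:11] width=11 -> value=36 (bin 00000100100); offset now 11 = byte 1 bit 3; 21 bits remain
Read 2: bits[11:18] width=7 -> value=7 (bin 0000111); offset now 18 = byte 2 bit 2; 14 bits remain
Read 3: bits[18:23] width=5 -> value=22 (bin 10110); offset now 23 = byte 2 bit 7; 9 bits remain
Read 4: bits[23:26] width=3 -> value=2 (bin 010); offset now 26 = byte 3 bit 2; 6 bits remain
Read 5: bits[26:31] width=5 -> value=21 (bin 10101); offset now 31 = byte 3 bit 7; 1 bits remain

Answer: 36 7 22 2 21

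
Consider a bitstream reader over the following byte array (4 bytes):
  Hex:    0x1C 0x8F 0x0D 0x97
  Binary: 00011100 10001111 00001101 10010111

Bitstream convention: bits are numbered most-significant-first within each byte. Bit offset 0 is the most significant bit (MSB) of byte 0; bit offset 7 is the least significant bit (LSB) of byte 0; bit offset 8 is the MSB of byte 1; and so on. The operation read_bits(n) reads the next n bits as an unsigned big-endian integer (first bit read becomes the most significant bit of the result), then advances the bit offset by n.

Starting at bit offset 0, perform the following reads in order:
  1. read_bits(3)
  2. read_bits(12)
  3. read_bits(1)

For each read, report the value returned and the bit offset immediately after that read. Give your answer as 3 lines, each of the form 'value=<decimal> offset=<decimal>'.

Answer: value=0 offset=3
value=3655 offset=15
value=1 offset=16

Derivation:
Read 1: bits[0:3] width=3 -> value=0 (bin 000); offset now 3 = byte 0 bit 3; 29 bits remain
Read 2: bits[3:15] width=12 -> value=3655 (bin 111001000111); offset now 15 = byte 1 bit 7; 17 bits remain
Read 3: bits[15:16] width=1 -> value=1 (bin 1); offset now 16 = byte 2 bit 0; 16 bits remain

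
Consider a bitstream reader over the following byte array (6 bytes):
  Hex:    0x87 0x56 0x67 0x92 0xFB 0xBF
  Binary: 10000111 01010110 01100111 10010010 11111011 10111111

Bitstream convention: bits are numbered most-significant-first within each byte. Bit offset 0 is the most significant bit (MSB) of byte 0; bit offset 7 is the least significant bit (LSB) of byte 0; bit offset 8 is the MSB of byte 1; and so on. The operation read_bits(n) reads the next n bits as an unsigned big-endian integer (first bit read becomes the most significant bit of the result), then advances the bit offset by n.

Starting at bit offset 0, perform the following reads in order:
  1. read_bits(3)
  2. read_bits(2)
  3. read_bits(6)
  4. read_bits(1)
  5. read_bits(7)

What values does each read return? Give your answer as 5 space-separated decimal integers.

Answer: 4 0 58 1 51

Derivation:
Read 1: bits[0:3] width=3 -> value=4 (bin 100); offset now 3 = byte 0 bit 3; 45 bits remain
Read 2: bits[3:5] width=2 -> value=0 (bin 00); offset now 5 = byte 0 bit 5; 43 bits remain
Read 3: bits[5:11] width=6 -> value=58 (bin 111010); offset now 11 = byte 1 bit 3; 37 bits remain
Read 4: bits[11:12] width=1 -> value=1 (bin 1); offset now 12 = byte 1 bit 4; 36 bits remain
Read 5: bits[12:19] width=7 -> value=51 (bin 0110011); offset now 19 = byte 2 bit 3; 29 bits remain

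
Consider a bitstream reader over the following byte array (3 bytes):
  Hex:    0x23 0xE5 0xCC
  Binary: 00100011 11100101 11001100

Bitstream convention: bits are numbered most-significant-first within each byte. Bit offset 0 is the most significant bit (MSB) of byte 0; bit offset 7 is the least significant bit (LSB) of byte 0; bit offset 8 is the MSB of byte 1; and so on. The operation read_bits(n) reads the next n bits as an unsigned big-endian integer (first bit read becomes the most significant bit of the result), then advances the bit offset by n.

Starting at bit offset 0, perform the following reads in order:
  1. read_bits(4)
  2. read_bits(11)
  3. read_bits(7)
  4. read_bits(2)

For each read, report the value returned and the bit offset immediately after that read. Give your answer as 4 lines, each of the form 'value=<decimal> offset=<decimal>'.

Read 1: bits[0:4] width=4 -> value=2 (bin 0010); offset now 4 = byte 0 bit 4; 20 bits remain
Read 2: bits[4:15] width=11 -> value=498 (bin 00111110010); offset now 15 = byte 1 bit 7; 9 bits remain
Read 3: bits[15:22] width=7 -> value=115 (bin 1110011); offset now 22 = byte 2 bit 6; 2 bits remain
Read 4: bits[22:24] width=2 -> value=0 (bin 00); offset now 24 = byte 3 bit 0; 0 bits remain

Answer: value=2 offset=4
value=498 offset=15
value=115 offset=22
value=0 offset=24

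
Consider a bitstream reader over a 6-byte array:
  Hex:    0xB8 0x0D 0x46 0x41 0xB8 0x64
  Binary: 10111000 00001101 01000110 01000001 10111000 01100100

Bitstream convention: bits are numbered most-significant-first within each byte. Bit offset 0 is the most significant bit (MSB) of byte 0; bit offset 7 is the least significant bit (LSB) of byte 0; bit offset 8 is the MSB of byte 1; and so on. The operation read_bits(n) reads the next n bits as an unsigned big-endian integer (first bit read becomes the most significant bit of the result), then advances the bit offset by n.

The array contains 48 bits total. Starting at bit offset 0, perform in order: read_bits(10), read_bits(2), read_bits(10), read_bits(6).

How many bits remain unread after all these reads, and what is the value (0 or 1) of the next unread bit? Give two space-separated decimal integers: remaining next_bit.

Read 1: bits[0:10] width=10 -> value=736 (bin 1011100000); offset now 10 = byte 1 bit 2; 38 bits remain
Read 2: bits[10:12] width=2 -> value=0 (bin 00); offset now 12 = byte 1 bit 4; 36 bits remain
Read 3: bits[12:22] width=10 -> value=849 (bin 1101010001); offset now 22 = byte 2 bit 6; 26 bits remain
Read 4: bits[22:28] width=6 -> value=36 (bin 100100); offset now 28 = byte 3 bit 4; 20 bits remain

Answer: 20 0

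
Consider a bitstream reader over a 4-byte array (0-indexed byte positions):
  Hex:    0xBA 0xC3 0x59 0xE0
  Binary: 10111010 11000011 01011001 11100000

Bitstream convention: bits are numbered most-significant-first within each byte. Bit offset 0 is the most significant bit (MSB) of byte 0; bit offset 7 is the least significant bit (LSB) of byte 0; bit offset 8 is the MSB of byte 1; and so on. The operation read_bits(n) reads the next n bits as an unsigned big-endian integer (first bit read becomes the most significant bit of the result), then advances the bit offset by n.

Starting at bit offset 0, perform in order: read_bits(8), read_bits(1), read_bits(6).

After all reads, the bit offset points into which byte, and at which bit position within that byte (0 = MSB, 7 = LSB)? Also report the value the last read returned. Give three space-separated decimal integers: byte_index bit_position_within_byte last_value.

Answer: 1 7 33

Derivation:
Read 1: bits[0:8] width=8 -> value=186 (bin 10111010); offset now 8 = byte 1 bit 0; 24 bits remain
Read 2: bits[8:9] width=1 -> value=1 (bin 1); offset now 9 = byte 1 bit 1; 23 bits remain
Read 3: bits[9:15] width=6 -> value=33 (bin 100001); offset now 15 = byte 1 bit 7; 17 bits remain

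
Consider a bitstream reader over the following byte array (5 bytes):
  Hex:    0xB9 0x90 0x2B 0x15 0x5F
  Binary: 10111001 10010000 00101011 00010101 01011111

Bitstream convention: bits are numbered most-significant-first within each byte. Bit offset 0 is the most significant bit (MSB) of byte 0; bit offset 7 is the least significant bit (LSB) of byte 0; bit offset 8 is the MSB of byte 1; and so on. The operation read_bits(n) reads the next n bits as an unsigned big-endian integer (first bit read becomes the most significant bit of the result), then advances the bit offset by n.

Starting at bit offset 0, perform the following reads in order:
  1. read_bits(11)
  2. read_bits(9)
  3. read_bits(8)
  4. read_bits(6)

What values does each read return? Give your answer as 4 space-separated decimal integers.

Read 1: bits[0:11] width=11 -> value=1484 (bin 10111001100); offset now 11 = byte 1 bit 3; 29 bits remain
Read 2: bits[11:20] width=9 -> value=258 (bin 100000010); offset now 20 = byte 2 bit 4; 20 bits remain
Read 3: bits[20:28] width=8 -> value=177 (bin 10110001); offset now 28 = byte 3 bit 4; 12 bits remain
Read 4: bits[28:34] width=6 -> value=21 (bin 010101); offset now 34 = byte 4 bit 2; 6 bits remain

Answer: 1484 258 177 21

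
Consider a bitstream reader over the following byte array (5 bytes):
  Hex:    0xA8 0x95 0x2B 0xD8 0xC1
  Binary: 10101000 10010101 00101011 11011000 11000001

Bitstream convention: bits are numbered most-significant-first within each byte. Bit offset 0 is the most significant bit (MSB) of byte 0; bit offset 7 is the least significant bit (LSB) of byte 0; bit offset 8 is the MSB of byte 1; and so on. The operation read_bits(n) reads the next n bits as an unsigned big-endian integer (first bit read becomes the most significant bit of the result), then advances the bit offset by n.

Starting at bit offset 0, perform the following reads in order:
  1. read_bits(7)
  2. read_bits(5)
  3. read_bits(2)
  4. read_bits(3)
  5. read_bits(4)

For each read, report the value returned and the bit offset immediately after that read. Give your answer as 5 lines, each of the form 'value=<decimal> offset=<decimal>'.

Read 1: bits[0:7] width=7 -> value=84 (bin 1010100); offset now 7 = byte 0 bit 7; 33 bits remain
Read 2: bits[7:12] width=5 -> value=9 (bin 01001); offset now 12 = byte 1 bit 4; 28 bits remain
Read 3: bits[12:14] width=2 -> value=1 (bin 01); offset now 14 = byte 1 bit 6; 26 bits remain
Read 4: bits[14:17] width=3 -> value=2 (bin 010); offset now 17 = byte 2 bit 1; 23 bits remain
Read 5: bits[17:21] width=4 -> value=5 (bin 0101); offset now 21 = byte 2 bit 5; 19 bits remain

Answer: value=84 offset=7
value=9 offset=12
value=1 offset=14
value=2 offset=17
value=5 offset=21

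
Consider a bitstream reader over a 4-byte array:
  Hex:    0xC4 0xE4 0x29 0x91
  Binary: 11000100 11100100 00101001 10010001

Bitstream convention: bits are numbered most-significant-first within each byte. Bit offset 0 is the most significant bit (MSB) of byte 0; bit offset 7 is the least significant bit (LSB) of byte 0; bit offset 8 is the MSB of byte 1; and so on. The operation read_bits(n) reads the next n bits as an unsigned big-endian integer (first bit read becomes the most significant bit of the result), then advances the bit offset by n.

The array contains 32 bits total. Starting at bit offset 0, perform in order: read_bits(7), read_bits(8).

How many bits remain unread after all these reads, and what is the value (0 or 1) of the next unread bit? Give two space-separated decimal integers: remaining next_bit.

Answer: 17 0

Derivation:
Read 1: bits[0:7] width=7 -> value=98 (bin 1100010); offset now 7 = byte 0 bit 7; 25 bits remain
Read 2: bits[7:15] width=8 -> value=114 (bin 01110010); offset now 15 = byte 1 bit 7; 17 bits remain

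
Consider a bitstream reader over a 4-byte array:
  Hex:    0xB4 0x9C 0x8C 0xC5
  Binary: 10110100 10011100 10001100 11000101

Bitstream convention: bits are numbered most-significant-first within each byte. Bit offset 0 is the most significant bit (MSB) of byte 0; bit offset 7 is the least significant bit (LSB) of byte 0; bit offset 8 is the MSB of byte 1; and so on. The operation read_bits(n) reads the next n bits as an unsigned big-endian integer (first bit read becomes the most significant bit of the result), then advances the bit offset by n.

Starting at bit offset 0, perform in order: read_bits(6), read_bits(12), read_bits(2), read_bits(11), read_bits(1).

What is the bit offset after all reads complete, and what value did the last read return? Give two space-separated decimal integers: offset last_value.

Answer: 32 1

Derivation:
Read 1: bits[0:6] width=6 -> value=45 (bin 101101); offset now 6 = byte 0 bit 6; 26 bits remain
Read 2: bits[6:18] width=12 -> value=626 (bin 001001110010); offset now 18 = byte 2 bit 2; 14 bits remain
Read 3: bits[18:20] width=2 -> value=0 (bin 00); offset now 20 = byte 2 bit 4; 12 bits remain
Read 4: bits[20:31] width=11 -> value=1634 (bin 11001100010); offset now 31 = byte 3 bit 7; 1 bits remain
Read 5: bits[31:32] width=1 -> value=1 (bin 1); offset now 32 = byte 4 bit 0; 0 bits remain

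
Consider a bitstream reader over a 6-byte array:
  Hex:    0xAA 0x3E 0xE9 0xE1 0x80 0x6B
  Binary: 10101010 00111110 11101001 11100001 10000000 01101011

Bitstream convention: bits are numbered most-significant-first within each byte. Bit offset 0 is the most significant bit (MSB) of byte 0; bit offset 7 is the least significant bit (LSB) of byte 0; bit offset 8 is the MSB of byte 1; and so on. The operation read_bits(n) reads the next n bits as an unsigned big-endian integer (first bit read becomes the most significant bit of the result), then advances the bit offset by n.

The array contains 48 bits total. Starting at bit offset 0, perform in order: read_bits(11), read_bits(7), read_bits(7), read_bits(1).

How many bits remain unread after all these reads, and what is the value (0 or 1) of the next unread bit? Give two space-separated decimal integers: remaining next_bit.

Answer: 22 1

Derivation:
Read 1: bits[0:11] width=11 -> value=1361 (bin 10101010001); offset now 11 = byte 1 bit 3; 37 bits remain
Read 2: bits[11:18] width=7 -> value=123 (bin 1111011); offset now 18 = byte 2 bit 2; 30 bits remain
Read 3: bits[18:25] width=7 -> value=83 (bin 1010011); offset now 25 = byte 3 bit 1; 23 bits remain
Read 4: bits[25:26] width=1 -> value=1 (bin 1); offset now 26 = byte 3 bit 2; 22 bits remain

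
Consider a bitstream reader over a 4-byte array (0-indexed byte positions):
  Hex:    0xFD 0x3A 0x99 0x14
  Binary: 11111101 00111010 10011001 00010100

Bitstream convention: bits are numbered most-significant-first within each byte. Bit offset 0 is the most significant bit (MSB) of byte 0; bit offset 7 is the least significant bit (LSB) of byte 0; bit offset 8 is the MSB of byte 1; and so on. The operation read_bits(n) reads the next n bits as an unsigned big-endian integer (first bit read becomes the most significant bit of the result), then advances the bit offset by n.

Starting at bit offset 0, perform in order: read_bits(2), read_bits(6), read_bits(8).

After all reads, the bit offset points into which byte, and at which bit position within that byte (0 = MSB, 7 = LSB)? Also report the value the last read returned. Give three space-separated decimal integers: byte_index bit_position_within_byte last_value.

Answer: 2 0 58

Derivation:
Read 1: bits[0:2] width=2 -> value=3 (bin 11); offset now 2 = byte 0 bit 2; 30 bits remain
Read 2: bits[2:8] width=6 -> value=61 (bin 111101); offset now 8 = byte 1 bit 0; 24 bits remain
Read 3: bits[8:16] width=8 -> value=58 (bin 00111010); offset now 16 = byte 2 bit 0; 16 bits remain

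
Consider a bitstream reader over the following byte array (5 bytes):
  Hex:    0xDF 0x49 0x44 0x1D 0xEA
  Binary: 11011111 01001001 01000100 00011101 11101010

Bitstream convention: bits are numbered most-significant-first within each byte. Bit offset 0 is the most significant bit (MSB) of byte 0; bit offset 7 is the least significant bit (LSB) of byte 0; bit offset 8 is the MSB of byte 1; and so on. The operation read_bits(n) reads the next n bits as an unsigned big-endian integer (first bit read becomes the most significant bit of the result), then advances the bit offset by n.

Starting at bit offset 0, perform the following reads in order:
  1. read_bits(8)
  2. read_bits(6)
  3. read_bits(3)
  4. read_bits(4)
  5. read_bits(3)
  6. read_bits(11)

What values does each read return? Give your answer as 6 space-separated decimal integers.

Answer: 223 18 2 8 4 239

Derivation:
Read 1: bits[0:8] width=8 -> value=223 (bin 11011111); offset now 8 = byte 1 bit 0; 32 bits remain
Read 2: bits[8:14] width=6 -> value=18 (bin 010010); offset now 14 = byte 1 bit 6; 26 bits remain
Read 3: bits[14:17] width=3 -> value=2 (bin 010); offset now 17 = byte 2 bit 1; 23 bits remain
Read 4: bits[17:21] width=4 -> value=8 (bin 1000); offset now 21 = byte 2 bit 5; 19 bits remain
Read 5: bits[21:24] width=3 -> value=4 (bin 100); offset now 24 = byte 3 bit 0; 16 bits remain
Read 6: bits[24:35] width=11 -> value=239 (bin 00011101111); offset now 35 = byte 4 bit 3; 5 bits remain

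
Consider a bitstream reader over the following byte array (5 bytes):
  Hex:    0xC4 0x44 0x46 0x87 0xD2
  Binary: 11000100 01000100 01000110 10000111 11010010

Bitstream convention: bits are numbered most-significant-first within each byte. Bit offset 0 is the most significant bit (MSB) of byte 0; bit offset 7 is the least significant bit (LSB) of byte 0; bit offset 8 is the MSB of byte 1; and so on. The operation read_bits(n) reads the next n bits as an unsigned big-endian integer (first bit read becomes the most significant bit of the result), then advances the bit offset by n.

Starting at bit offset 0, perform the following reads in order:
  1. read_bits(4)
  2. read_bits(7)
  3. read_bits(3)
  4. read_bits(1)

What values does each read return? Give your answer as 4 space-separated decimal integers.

Answer: 12 34 1 0

Derivation:
Read 1: bits[0:4] width=4 -> value=12 (bin 1100); offset now 4 = byte 0 bit 4; 36 bits remain
Read 2: bits[4:11] width=7 -> value=34 (bin 0100010); offset now 11 = byte 1 bit 3; 29 bits remain
Read 3: bits[11:14] width=3 -> value=1 (bin 001); offset now 14 = byte 1 bit 6; 26 bits remain
Read 4: bits[14:15] width=1 -> value=0 (bin 0); offset now 15 = byte 1 bit 7; 25 bits remain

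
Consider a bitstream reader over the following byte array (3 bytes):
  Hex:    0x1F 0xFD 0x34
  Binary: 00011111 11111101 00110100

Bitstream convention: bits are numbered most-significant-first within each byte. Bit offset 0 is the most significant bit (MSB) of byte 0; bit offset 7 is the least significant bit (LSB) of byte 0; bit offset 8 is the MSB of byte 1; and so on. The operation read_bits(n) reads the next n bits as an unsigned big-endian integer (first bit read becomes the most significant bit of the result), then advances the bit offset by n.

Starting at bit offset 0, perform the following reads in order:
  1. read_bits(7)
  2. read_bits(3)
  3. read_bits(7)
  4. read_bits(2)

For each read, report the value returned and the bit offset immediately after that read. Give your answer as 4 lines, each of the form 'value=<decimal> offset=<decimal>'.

Read 1: bits[0:7] width=7 -> value=15 (bin 0001111); offset now 7 = byte 0 bit 7; 17 bits remain
Read 2: bits[7:10] width=3 -> value=7 (bin 111); offset now 10 = byte 1 bit 2; 14 bits remain
Read 3: bits[10:17] width=7 -> value=122 (bin 1111010); offset now 17 = byte 2 bit 1; 7 bits remain
Read 4: bits[17:19] width=2 -> value=1 (bin 01); offset now 19 = byte 2 bit 3; 5 bits remain

Answer: value=15 offset=7
value=7 offset=10
value=122 offset=17
value=1 offset=19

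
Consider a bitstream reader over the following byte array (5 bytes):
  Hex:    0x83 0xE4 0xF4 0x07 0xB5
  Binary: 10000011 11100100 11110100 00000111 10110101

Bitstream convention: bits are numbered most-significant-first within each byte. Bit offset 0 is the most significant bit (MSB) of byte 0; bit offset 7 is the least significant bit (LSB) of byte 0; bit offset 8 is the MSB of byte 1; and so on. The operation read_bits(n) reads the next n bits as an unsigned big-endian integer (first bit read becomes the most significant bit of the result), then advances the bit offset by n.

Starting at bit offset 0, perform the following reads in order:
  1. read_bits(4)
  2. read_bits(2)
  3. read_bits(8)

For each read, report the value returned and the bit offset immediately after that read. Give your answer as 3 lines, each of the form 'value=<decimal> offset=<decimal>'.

Answer: value=8 offset=4
value=0 offset=6
value=249 offset=14

Derivation:
Read 1: bits[0:4] width=4 -> value=8 (bin 1000); offset now 4 = byte 0 bit 4; 36 bits remain
Read 2: bits[4:6] width=2 -> value=0 (bin 00); offset now 6 = byte 0 bit 6; 34 bits remain
Read 3: bits[6:14] width=8 -> value=249 (bin 11111001); offset now 14 = byte 1 bit 6; 26 bits remain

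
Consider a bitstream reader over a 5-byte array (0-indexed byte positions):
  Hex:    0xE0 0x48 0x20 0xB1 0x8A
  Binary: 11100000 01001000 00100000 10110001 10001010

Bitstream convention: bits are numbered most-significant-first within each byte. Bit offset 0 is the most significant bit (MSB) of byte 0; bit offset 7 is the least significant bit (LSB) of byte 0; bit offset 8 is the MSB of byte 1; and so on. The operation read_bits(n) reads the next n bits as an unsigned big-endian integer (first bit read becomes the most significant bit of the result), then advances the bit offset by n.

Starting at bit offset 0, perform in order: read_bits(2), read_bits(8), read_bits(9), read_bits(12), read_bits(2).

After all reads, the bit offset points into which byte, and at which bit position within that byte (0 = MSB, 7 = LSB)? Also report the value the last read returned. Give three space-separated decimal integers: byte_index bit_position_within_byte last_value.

Answer: 4 1 3

Derivation:
Read 1: bits[0:2] width=2 -> value=3 (bin 11); offset now 2 = byte 0 bit 2; 38 bits remain
Read 2: bits[2:10] width=8 -> value=129 (bin 10000001); offset now 10 = byte 1 bit 2; 30 bits remain
Read 3: bits[10:19] width=9 -> value=65 (bin 001000001); offset now 19 = byte 2 bit 3; 21 bits remain
Read 4: bits[19:31] width=12 -> value=88 (bin 000001011000); offset now 31 = byte 3 bit 7; 9 bits remain
Read 5: bits[31:33] width=2 -> value=3 (bin 11); offset now 33 = byte 4 bit 1; 7 bits remain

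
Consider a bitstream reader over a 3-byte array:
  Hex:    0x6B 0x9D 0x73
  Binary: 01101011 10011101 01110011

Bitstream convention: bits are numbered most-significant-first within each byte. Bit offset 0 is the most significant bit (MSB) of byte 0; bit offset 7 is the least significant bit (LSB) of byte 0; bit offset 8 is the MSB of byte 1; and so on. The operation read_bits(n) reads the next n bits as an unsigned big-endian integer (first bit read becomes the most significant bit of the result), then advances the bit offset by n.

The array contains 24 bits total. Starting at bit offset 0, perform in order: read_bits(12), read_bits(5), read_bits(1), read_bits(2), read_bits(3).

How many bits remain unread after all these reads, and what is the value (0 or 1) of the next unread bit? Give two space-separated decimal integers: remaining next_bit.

Answer: 1 1

Derivation:
Read 1: bits[0:12] width=12 -> value=1721 (bin 011010111001); offset now 12 = byte 1 bit 4; 12 bits remain
Read 2: bits[12:17] width=5 -> value=26 (bin 11010); offset now 17 = byte 2 bit 1; 7 bits remain
Read 3: bits[17:18] width=1 -> value=1 (bin 1); offset now 18 = byte 2 bit 2; 6 bits remain
Read 4: bits[18:20] width=2 -> value=3 (bin 11); offset now 20 = byte 2 bit 4; 4 bits remain
Read 5: bits[20:23] width=3 -> value=1 (bin 001); offset now 23 = byte 2 bit 7; 1 bits remain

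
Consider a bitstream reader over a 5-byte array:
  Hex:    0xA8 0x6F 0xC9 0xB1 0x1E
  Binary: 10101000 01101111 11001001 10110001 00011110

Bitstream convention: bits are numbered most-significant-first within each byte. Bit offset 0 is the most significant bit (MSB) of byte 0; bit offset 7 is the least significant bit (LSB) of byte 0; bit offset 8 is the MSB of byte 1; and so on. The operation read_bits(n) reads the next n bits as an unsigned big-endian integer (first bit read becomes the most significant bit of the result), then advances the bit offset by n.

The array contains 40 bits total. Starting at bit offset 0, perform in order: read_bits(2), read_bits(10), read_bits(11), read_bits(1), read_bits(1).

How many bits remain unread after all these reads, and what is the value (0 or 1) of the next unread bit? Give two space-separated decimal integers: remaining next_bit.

Answer: 15 0

Derivation:
Read 1: bits[0:2] width=2 -> value=2 (bin 10); offset now 2 = byte 0 bit 2; 38 bits remain
Read 2: bits[2:12] width=10 -> value=646 (bin 1010000110); offset now 12 = byte 1 bit 4; 28 bits remain
Read 3: bits[12:23] width=11 -> value=2020 (bin 11111100100); offset now 23 = byte 2 bit 7; 17 bits remain
Read 4: bits[23:24] width=1 -> value=1 (bin 1); offset now 24 = byte 3 bit 0; 16 bits remain
Read 5: bits[24:25] width=1 -> value=1 (bin 1); offset now 25 = byte 3 bit 1; 15 bits remain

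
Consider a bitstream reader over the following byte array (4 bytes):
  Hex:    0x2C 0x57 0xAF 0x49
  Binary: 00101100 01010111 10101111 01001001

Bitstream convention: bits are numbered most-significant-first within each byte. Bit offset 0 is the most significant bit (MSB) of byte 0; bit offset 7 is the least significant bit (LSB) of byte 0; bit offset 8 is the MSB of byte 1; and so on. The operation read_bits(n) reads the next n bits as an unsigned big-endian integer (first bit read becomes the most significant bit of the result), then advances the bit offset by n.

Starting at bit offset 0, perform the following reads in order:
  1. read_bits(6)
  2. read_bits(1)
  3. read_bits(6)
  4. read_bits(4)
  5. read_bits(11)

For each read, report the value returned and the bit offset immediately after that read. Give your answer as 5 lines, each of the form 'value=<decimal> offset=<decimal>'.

Read 1: bits[0:6] width=6 -> value=11 (bin 001011); offset now 6 = byte 0 bit 6; 26 bits remain
Read 2: bits[6:7] width=1 -> value=0 (bin 0); offset now 7 = byte 0 bit 7; 25 bits remain
Read 3: bits[7:13] width=6 -> value=10 (bin 001010); offset now 13 = byte 1 bit 5; 19 bits remain
Read 4: bits[13:17] width=4 -> value=15 (bin 1111); offset now 17 = byte 2 bit 1; 15 bits remain
Read 5: bits[17:28] width=11 -> value=756 (bin 01011110100); offset now 28 = byte 3 bit 4; 4 bits remain

Answer: value=11 offset=6
value=0 offset=7
value=10 offset=13
value=15 offset=17
value=756 offset=28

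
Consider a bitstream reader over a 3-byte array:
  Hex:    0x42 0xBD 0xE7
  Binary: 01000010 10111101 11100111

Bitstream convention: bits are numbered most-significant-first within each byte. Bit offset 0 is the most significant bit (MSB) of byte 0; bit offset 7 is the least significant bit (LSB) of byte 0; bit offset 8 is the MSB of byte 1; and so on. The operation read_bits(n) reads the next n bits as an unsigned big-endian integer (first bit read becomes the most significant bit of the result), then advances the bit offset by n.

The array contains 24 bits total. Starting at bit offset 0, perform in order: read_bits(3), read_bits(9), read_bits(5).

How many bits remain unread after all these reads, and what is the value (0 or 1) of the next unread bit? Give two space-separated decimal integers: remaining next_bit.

Read 1: bits[0:3] width=3 -> value=2 (bin 010); offset now 3 = byte 0 bit 3; 21 bits remain
Read 2: bits[3:12] width=9 -> value=43 (bin 000101011); offset now 12 = byte 1 bit 4; 12 bits remain
Read 3: bits[12:17] width=5 -> value=27 (bin 11011); offset now 17 = byte 2 bit 1; 7 bits remain

Answer: 7 1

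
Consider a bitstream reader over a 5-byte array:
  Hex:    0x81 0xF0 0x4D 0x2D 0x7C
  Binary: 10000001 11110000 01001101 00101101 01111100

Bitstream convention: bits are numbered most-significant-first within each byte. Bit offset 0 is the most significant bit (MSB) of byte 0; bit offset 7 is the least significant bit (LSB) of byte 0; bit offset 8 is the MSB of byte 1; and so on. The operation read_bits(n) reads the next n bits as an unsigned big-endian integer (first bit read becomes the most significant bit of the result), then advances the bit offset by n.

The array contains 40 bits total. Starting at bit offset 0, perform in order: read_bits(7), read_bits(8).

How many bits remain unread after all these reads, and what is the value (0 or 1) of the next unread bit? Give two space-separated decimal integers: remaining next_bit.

Read 1: bits[0:7] width=7 -> value=64 (bin 1000000); offset now 7 = byte 0 bit 7; 33 bits remain
Read 2: bits[7:15] width=8 -> value=248 (bin 11111000); offset now 15 = byte 1 bit 7; 25 bits remain

Answer: 25 0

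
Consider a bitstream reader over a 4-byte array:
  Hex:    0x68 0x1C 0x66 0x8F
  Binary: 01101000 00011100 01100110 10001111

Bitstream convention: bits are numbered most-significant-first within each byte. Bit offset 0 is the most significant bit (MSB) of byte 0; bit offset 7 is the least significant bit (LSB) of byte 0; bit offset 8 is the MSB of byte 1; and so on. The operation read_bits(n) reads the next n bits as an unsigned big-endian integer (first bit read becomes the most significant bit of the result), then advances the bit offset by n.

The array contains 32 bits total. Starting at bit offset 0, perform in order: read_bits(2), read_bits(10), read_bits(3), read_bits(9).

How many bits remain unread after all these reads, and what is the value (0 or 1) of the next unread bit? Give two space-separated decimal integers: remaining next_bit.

Read 1: bits[0:2] width=2 -> value=1 (bin 01); offset now 2 = byte 0 bit 2; 30 bits remain
Read 2: bits[2:12] width=10 -> value=641 (bin 1010000001); offset now 12 = byte 1 bit 4; 20 bits remain
Read 3: bits[12:15] width=3 -> value=6 (bin 110); offset now 15 = byte 1 bit 7; 17 bits remain
Read 4: bits[15:24] width=9 -> value=102 (bin 001100110); offset now 24 = byte 3 bit 0; 8 bits remain

Answer: 8 1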